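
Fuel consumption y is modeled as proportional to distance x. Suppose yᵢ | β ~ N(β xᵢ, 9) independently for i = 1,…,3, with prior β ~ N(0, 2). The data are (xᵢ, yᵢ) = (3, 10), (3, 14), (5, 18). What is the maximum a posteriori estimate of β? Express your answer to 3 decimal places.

log p(β | y) = −Σ(yᵢ − βxᵢ)²/(2·9) − β²/(2·2) + const.
Setting the derivative to zero: Σxᵢ(yᵢ − βxᵢ)/9 − β/2 = 0, so β = Σxᵢyᵢ / (Σxᵢ² + σ²/τ²).
Σxᵢyᵢ = 3·10 + 3·14 + 5·18 = 162; Σxᵢ² = 43; σ²/τ² = 4.5.
β̂_MAP = 162 / (43 + 4.5) = 162/47.5 ≈ 3.411.

β̂_MAP = 3.411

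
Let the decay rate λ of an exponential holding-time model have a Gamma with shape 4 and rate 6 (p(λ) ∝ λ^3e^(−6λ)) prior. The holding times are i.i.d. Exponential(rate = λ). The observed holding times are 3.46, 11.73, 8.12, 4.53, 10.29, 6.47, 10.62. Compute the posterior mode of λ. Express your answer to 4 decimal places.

The Exponential(rate=λ) likelihood is ∝ λ^n e^(−λΣtᵢ). Here n = 7 and Σtᵢ = 3.46 + 11.73 + 8.12 + 4.53 + 10.29 + 6.47 + 10.62 = 55.22.
Posterior ∝ λ^3e^(−6λ) · λ^7e^(−55.22λ) = λ^10e^(−61.22λ), i.e. Gamma(11, 61.22).
Mode = (a−1)/b = 10/61.22 ≈ 0.1633.

λ̂_MAP = 0.1633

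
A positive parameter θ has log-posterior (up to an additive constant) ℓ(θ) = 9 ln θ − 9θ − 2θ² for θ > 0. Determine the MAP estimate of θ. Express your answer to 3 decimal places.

ℓ'(θ) = 9/θ − 9 − 4θ. Setting this to zero and multiplying by θ: 4θ² + 9θ − 9 = 0.
θ = (−9 + √(9² + 4·4·9)) / (2·4) = (−9 + √225) / 8 = (−9 + 15)/8 = 3/4.
ℓ''(θ) = −9/θ² − 4 < 0, confirming a maximum.

θ̂_MAP = 0.750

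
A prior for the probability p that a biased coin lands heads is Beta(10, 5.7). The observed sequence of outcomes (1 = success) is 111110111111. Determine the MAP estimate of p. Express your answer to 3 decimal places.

p̂_MAP = 0.778

Prior: Beta(10, 5.7).
Data: 11 successes in 12 trials (from the sequence). The binomial likelihood contributes p^11(1−p)^1, so the posterior is Beta(10+11, 5.7+1) = Beta(21, 6.7).
For Beta(a, b) with a, b > 1 the mode is (a−1)/(a+b−2) = 20/25.7 ≈ 0.778.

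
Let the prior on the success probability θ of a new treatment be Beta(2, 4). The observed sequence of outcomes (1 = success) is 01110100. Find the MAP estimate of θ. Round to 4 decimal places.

θ̂_MAP = 0.4167

Prior: Beta(2, 4).
Data: 4 successes in 8 trials (from the sequence). The binomial likelihood contributes θ^4(1−θ)^4, so the posterior is Beta(2+4, 4+4) = Beta(6, 8).
For Beta(a, b) with a, b > 1 the mode is (a−1)/(a+b−2) = 5/12 ≈ 0.4167.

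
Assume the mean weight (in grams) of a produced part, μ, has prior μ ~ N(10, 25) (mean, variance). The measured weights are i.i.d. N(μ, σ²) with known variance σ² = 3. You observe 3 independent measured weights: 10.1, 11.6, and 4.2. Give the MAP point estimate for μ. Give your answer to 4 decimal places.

μ̂_MAP = 8.6859

n = 3; x̄ = (10.1 + 11.6 + 4.2)/3 = 25.9/3 = 259/30 ≈ 8.6333.
For a Normal prior and Normal likelihood with known variance, the posterior is Normal; its mode equals its mean, the precision-weighted average.
Prior precision 1/σ₀² = 1/25 = 0.04; data precision n/σ² = 3/3 = 1.
μ̂ = (0.04·10 + 1·(259/30)) / (0.04 + 1) = (271/30)/1.04 = 1355/156 ≈ 8.6859.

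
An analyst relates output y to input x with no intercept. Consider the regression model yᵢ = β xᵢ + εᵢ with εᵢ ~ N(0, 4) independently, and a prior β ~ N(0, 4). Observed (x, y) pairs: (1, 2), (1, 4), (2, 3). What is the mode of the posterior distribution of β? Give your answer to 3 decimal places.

β̂_MAP = 1.714

log p(β | y) = −Σ(yᵢ − βxᵢ)²/(2·4) − β²/(2·4) + const.
Setting the derivative to zero: Σxᵢ(yᵢ − βxᵢ)/4 − β/4 = 0, so β = Σxᵢyᵢ / (Σxᵢ² + σ²/τ²).
Σxᵢyᵢ = 1·2 + 1·4 + 2·3 = 12; Σxᵢ² = 6; σ²/τ² = 1.
β̂_MAP = 12 / (6 + 1) = 12/7 ≈ 1.714.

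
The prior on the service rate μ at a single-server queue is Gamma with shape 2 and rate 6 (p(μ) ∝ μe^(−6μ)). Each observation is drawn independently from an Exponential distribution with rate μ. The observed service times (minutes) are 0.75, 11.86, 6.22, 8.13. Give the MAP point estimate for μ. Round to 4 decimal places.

μ̂_MAP = 0.1517

The Exponential(rate=μ) likelihood is ∝ μ^n e^(−μΣtᵢ). Here n = 4 and Σtᵢ = 0.75 + 11.86 + 6.22 + 8.13 = 26.96.
Posterior ∝ μe^(−6μ) · μ^4e^(−26.96μ) = μ^5e^(−32.96μ), i.e. Gamma(6, 32.96).
Mode = (a−1)/b = 5/32.96 ≈ 0.1517.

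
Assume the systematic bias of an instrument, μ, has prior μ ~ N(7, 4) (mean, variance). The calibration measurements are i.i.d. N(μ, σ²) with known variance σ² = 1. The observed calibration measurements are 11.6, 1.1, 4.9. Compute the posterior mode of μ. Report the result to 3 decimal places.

n = 3; x̄ = (11.6 + 1.1 + 4.9)/3 = 17.6/3 = 88/15 ≈ 5.8667.
For a Normal prior and Normal likelihood with known variance, the posterior is Normal; its mode equals its mean, the precision-weighted average.
Prior precision 1/σ₀² = 1/4 = 0.25; data precision n/σ² = 3/1 = 3.
μ̂ = (0.25·7 + 3·(88/15)) / (0.25 + 3) = 19.35/3.25 = 387/65 ≈ 5.954.

μ̂_MAP = 5.954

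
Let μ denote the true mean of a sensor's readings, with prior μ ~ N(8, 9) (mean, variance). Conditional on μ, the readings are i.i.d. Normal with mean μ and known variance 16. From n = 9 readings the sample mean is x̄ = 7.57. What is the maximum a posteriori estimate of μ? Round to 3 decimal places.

μ̂_MAP = 7.641

n = 9, x̄ = 7.57.
For a Normal prior and Normal likelihood with known variance, the posterior is Normal; its mode equals its mean, the precision-weighted average.
Prior precision 1/σ₀² = 1/9; data precision n/σ² = 9/16 = 0.5625.
μ̂ = ((1/9)·8 + 0.5625·7.57) / (1/9 + 0.5625) = (74117/14400)/(97/144) = 74117/9700 ≈ 7.641.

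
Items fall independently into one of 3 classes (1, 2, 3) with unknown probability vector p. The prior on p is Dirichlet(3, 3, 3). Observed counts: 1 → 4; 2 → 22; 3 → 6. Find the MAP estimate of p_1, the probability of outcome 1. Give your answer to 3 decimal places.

The posterior is Dirichlet(αᵢ + nᵢ) = Dirichlet(7, 25, 9).
For a Dirichlet(a₁,…,a_K) with all aᵢ > 1, the mode has j-th component (aⱼ − 1)/(Σaᵢ − K).
Here Σaᵢ = 41 and K = 3, so p_1 = (7 − 1)/(41 − 3) = 6/38 ≈ 0.158.

MAP estimate: 0.158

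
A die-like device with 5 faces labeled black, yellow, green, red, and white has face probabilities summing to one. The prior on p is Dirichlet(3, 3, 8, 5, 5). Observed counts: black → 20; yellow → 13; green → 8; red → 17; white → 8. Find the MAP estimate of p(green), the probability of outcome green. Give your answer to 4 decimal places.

MAP estimate of p(green) = 0.1765

The posterior is Dirichlet(αᵢ + nᵢ) = Dirichlet(23, 16, 16, 22, 13).
For a Dirichlet(a₁,…,a_K) with all aᵢ > 1, the mode has j-th component (aⱼ − 1)/(Σaᵢ − K).
Here Σaᵢ = 90 and K = 5, so p(green) = (16 − 1)/(90 − 5) = 15/85 ≈ 0.1765.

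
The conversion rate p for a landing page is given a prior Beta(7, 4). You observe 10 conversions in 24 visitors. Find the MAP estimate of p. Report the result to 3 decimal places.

p̂_MAP = 0.485

Prior: Beta(7, 4).
Data: 10 successes in 24 trials. The binomial likelihood contributes p^10(1−p)^14, so the posterior is Beta(7+10, 4+14) = Beta(17, 18).
For Beta(a, b) with a, b > 1 the mode is (a−1)/(a+b−2) = 16/33 ≈ 0.485.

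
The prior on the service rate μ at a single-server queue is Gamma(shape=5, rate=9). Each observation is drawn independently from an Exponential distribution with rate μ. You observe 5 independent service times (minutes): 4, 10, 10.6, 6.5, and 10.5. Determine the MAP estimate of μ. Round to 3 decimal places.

μ̂_MAP = 0.178

The Exponential(rate=μ) likelihood is ∝ μ^n e^(−μΣtᵢ). Here n = 5 and Σtᵢ = 4 + 10 + 10.6 + 6.5 + 10.5 = 41.6.
Posterior ∝ μ^4e^(−9μ) · μ^5e^(−41.6μ) = μ^9e^(−50.6μ), i.e. Gamma(10, 50.6).
Mode = (a−1)/b = 9/50.6 ≈ 0.178.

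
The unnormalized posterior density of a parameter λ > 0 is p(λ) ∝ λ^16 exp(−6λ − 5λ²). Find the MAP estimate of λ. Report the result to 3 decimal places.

ℓ'(λ) = 16/λ − 6 − 10λ. Setting this to zero and multiplying by λ: 10λ² + 6λ − 16 = 0.
λ = (−6 + √(6² + 4·10·16)) / (2·10) = (−6 + √676) / 20 = (−6 + 26)/20 = 1.
ℓ''(λ) = −16/λ² − 10 < 0, confirming a maximum.

λ̂_MAP = 1.000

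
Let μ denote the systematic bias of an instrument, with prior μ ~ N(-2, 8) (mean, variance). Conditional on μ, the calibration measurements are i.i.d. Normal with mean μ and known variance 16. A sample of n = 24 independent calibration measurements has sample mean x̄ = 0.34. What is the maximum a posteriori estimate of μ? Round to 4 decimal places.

n = 24, x̄ = 0.34.
For a Normal prior and Normal likelihood with known variance, the posterior is Normal; its mode equals its mean, the precision-weighted average.
Prior precision 1/σ₀² = 1/8 = 0.125; data precision n/σ² = 24/16 = 1.5.
μ̂ = (0.125·(-2) + 1.5·0.34) / (0.125 + 1.5) = 0.26/1.625 = 0.1600.

μ̂_MAP = 0.1600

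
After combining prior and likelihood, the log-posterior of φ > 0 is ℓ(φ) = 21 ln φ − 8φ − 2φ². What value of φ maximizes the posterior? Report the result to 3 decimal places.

φ̂_MAP = 1.500

ℓ'(φ) = 21/φ − 8 − 4φ. Setting this to zero and multiplying by φ: 4φ² + 8φ − 21 = 0.
φ = (−8 + √(8² + 4·4·21)) / (2·4) = (−8 + √400) / 8 = (−8 + 20)/8 = 3/2.
ℓ''(φ) = −21/φ² − 4 < 0, confirming a maximum.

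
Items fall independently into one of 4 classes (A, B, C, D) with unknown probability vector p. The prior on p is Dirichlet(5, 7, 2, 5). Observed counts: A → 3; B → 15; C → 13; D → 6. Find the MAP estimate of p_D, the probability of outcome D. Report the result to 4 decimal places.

The posterior is Dirichlet(αᵢ + nᵢ) = Dirichlet(8, 22, 15, 11).
For a Dirichlet(a₁,…,a_K) with all aᵢ > 1, the mode has j-th component (aⱼ − 1)/(Σaᵢ − K).
Here Σaᵢ = 56 and K = 4, so p_D = (11 − 1)/(56 − 4) = 10/52 ≈ 0.1923.

MAP estimate of p_D = 0.1923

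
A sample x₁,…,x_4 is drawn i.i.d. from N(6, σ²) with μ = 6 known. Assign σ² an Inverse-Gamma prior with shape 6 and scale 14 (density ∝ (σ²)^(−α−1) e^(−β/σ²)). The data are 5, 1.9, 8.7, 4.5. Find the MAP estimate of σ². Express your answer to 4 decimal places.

σ̂²_MAP = 3.0750

Sum of squared deviations about the known mean: SS = (5−6)² + (1.9−6)² + (8.7−6)² + (4.5−6)² = 27.35.
The Normal likelihood contributes (σ²)^(−n/2) exp(−SS/(2σ²)), so the posterior is Inverse-Gamma(α + n/2, β + SS/2) = Inverse-Gamma(8, 27.675).
The mode of Inverse-Gamma(a, b) is b/(a+1) = 27.675/9 ≈ 3.0750.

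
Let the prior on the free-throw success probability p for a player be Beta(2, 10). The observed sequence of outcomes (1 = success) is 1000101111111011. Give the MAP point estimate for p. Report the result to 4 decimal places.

p̂_MAP = 0.4615

Prior: Beta(2, 10).
Data: 11 successes in 16 trials (from the sequence). The binomial likelihood contributes p^11(1−p)^5, so the posterior is Beta(2+11, 10+5) = Beta(13, 15).
For Beta(a, b) with a, b > 1 the mode is (a−1)/(a+b−2) = 12/26 ≈ 0.4615.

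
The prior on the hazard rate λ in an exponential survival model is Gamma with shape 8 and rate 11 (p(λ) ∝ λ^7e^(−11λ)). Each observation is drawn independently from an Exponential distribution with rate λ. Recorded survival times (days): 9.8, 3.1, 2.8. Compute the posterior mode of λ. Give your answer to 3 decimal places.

λ̂_MAP = 0.375

The Exponential(rate=λ) likelihood is ∝ λ^n e^(−λΣtᵢ). Here n = 3 and Σtᵢ = 9.8 + 3.1 + 2.8 = 15.7.
Posterior ∝ λ^7e^(−11λ) · λ^3e^(−15.7λ) = λ^10e^(−26.7λ), i.e. Gamma(11, 26.7).
Mode = (a−1)/b = 10/26.7 ≈ 0.375.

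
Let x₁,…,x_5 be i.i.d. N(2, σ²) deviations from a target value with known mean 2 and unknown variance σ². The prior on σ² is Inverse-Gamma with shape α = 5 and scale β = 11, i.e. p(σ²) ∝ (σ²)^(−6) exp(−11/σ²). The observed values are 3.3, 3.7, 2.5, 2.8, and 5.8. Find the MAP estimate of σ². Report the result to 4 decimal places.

Sum of squared deviations about the known mean: SS = (3.3−2)² + (3.7−2)² + (2.5−2)² + (2.8−2)² + (5.8−2)² = 19.91.
The Normal likelihood contributes (σ²)^(−n/2) exp(−SS/(2σ²)), so the posterior is Inverse-Gamma(α + n/2, β + SS/2) = Inverse-Gamma(7.5, 20.955).
The mode of Inverse-Gamma(a, b) is b/(a+1) = 20.955/8.5 ≈ 2.4653.

σ̂²_MAP = 2.4653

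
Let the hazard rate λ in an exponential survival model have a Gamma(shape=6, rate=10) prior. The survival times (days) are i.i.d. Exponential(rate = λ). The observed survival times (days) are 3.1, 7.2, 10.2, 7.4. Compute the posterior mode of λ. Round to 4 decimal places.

The Exponential(rate=λ) likelihood is ∝ λ^n e^(−λΣtᵢ). Here n = 4 and Σtᵢ = 3.1 + 7.2 + 10.2 + 7.4 = 27.9.
Posterior ∝ λ^5e^(−10λ) · λ^4e^(−27.9λ) = λ^9e^(−37.9λ), i.e. Gamma(10, 37.9).
Mode = (a−1)/b = 9/37.9 ≈ 0.2375.

λ̂_MAP = 0.2375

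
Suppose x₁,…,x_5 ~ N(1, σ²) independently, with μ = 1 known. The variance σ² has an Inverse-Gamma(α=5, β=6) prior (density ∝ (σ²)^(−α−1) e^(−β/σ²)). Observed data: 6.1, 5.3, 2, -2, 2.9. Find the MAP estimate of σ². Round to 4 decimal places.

σ̂²_MAP = 4.1241

Sum of squared deviations about the known mean: SS = (6.1−1)² + (5.3−1)² + (2−1)² + (-2−1)² + (2.9−1)² = 58.11.
The Normal likelihood contributes (σ²)^(−n/2) exp(−SS/(2σ²)), so the posterior is Inverse-Gamma(α + n/2, β + SS/2) = Inverse-Gamma(7.5, 35.055).
The mode of Inverse-Gamma(a, b) is b/(a+1) = 35.055/8.5 ≈ 4.1241.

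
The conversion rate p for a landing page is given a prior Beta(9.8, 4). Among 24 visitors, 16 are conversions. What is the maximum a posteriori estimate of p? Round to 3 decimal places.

Prior: Beta(9.8, 4).
Data: 16 successes in 24 trials. The binomial likelihood contributes p^16(1−p)^8, so the posterior is Beta(9.8+16, 4+8) = Beta(25.8, 12).
For Beta(a, b) with a, b > 1 the mode is (a−1)/(a+b−2) = 24.8/35.8 ≈ 0.693.

p̂_MAP = 0.693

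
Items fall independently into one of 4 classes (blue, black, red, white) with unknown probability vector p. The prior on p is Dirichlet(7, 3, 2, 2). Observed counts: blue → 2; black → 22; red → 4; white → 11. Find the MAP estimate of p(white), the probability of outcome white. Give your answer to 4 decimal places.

MAP estimate of p(white) = 0.2449

The posterior is Dirichlet(αᵢ + nᵢ) = Dirichlet(9, 25, 6, 13).
For a Dirichlet(a₁,…,a_K) with all aᵢ > 1, the mode has j-th component (aⱼ − 1)/(Σaᵢ − K).
Here Σaᵢ = 53 and K = 4, so p(white) = (13 − 1)/(53 − 4) = 12/49 ≈ 0.2449.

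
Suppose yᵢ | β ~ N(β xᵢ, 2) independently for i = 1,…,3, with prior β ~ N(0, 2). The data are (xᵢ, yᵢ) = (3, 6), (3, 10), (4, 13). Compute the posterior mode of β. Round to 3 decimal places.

log p(β | y) = −Σ(yᵢ − βxᵢ)²/(2·2) − β²/(2·2) + const.
Setting the derivative to zero: Σxᵢ(yᵢ − βxᵢ)/2 − β/2 = 0, so β = Σxᵢyᵢ / (Σxᵢ² + σ²/τ²).
Σxᵢyᵢ = 3·6 + 3·10 + 4·13 = 100; Σxᵢ² = 34; σ²/τ² = 1.
β̂_MAP = 100 / (34 + 1) = 100/35 ≈ 2.857.

β̂_MAP = 2.857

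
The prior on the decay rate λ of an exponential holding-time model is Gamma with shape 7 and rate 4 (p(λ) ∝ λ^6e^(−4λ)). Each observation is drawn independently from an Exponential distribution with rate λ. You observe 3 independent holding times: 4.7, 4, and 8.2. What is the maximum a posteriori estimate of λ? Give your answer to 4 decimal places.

The Exponential(rate=λ) likelihood is ∝ λ^n e^(−λΣtᵢ). Here n = 3 and Σtᵢ = 4.7 + 4 + 8.2 = 16.9.
Posterior ∝ λ^6e^(−4λ) · λ^3e^(−16.9λ) = λ^9e^(−20.9λ), i.e. Gamma(10, 20.9).
Mode = (a−1)/b = 9/20.9 ≈ 0.4306.

λ̂_MAP = 0.4306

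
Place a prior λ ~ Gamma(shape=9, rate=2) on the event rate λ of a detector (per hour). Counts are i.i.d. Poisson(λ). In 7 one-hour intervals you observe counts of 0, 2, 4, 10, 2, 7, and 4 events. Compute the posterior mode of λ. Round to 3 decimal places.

Σxᵢ = 0+2+4+10+2+7+4 = 29, with n = 7.
Posterior ∝ λ^8e^(−2λ) · λ^29e^(−7λ) = λ^37e^(−9λ), i.e. Gamma(shape=38, rate=9).
The mode of a Gamma(a, b) with a ≥ 1 (shape–rate) is (a−1)/b = 37/9 ≈ 4.111.

λ̂_MAP = 4.111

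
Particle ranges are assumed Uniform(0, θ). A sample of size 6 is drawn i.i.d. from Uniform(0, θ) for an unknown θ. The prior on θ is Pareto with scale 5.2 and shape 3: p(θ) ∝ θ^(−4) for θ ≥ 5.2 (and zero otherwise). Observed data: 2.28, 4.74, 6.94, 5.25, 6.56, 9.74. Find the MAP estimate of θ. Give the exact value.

The Uniform(0, θ) likelihood is θ^(−n) for θ ≥ max(xᵢ), zero otherwise. Here max(xᵢ) = 9.74.
Posterior ∝ θ^(−4) · θ^(−6) = θ^(−10) on θ ≥ max(5.2, 9.74) = 9.74.
This density is strictly decreasing in θ, so the posterior mode lies at the lower boundary of the support.

θ̂_MAP = 9.74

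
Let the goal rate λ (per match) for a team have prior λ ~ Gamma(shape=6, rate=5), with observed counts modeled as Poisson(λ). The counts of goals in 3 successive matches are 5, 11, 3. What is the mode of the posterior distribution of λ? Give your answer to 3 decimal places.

λ̂_MAP = 3.000

Σxᵢ = 5+11+3 = 19, with n = 3.
Posterior ∝ λ^5e^(−5λ) · λ^19e^(−3λ) = λ^24e^(−8λ), i.e. Gamma(shape=25, rate=8).
The mode of a Gamma(a, b) with a ≥ 1 (shape–rate) is (a−1)/b = 24/8 ≈ 3.000.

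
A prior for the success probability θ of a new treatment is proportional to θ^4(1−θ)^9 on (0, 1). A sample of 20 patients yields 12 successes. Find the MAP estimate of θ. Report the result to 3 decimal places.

The prior density ∝ θ^4(1−θ)^9 is the kernel of Beta(5, 10).
Data: 12 successes in 20 trials. The binomial likelihood contributes θ^12(1−θ)^8, so the posterior is Beta(5+12, 10+8) = Beta(17, 18).
For Beta(a, b) with a, b > 1 the mode is (a−1)/(a+b−2) = 16/33 ≈ 0.485.

θ̂_MAP = 0.485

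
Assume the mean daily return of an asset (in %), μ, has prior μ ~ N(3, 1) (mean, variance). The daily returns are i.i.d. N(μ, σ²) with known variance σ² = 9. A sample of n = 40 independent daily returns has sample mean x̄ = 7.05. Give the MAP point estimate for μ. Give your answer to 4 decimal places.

n = 40, x̄ = 7.05.
For a Normal prior and Normal likelihood with known variance, the posterior is Normal; its mode equals its mean, the precision-weighted average.
Prior precision 1/σ₀² = 1/1 = 1; data precision n/σ² = 40/9.
μ̂ = (1·3 + (40/9)·7.05) / (1 + 40/9) = (103/3)/(49/9) = 309/49 ≈ 6.3061.

μ̂_MAP = 6.3061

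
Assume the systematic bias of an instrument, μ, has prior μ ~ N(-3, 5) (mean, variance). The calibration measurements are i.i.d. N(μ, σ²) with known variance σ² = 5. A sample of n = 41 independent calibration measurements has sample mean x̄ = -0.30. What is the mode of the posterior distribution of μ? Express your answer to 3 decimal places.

μ̂_MAP = -0.364

n = 41, x̄ = -0.30.
For a Normal prior and Normal likelihood with known variance, the posterior is Normal; its mode equals its mean, the precision-weighted average.
Prior precision 1/σ₀² = 1/5 = 0.2; data precision n/σ² = 41/5 = 8.2.
μ̂ = (0.2·(-3) + 8.2·(-0.3)) / (0.2 + 8.2) = (-3.06)/8.4 = -51/140 ≈ -0.364.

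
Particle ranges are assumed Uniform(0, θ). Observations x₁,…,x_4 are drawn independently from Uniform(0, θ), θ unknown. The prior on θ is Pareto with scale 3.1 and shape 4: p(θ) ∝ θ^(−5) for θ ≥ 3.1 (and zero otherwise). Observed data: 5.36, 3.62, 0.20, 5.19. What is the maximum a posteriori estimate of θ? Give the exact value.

θ̂_MAP = 5.36

The Uniform(0, θ) likelihood is θ^(−n) for θ ≥ max(xᵢ), zero otherwise. Here max(xᵢ) = 5.36.
Posterior ∝ θ^(−5) · θ^(−4) = θ^(−9) on θ ≥ max(3.1, 5.36) = 5.36.
This density is strictly decreasing in θ, so the posterior mode lies at the lower boundary of the support.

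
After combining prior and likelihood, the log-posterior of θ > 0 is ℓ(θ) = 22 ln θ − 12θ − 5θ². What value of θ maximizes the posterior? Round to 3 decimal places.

θ̂_MAP = 1.000

ℓ'(θ) = 22/θ − 12 − 10θ. Setting this to zero and multiplying by θ: 10θ² + 12θ − 22 = 0.
θ = (−12 + √(12² + 4·10·22)) / (2·10) = (−12 + √1024) / 20 = (−12 + 32)/20 = 1.
ℓ''(θ) = −22/θ² − 10 < 0, confirming a maximum.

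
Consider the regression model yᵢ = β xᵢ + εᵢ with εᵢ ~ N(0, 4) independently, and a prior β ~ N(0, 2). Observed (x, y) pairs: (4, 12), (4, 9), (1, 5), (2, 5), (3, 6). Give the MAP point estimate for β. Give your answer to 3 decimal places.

β̂_MAP = 2.438

log p(β | y) = −Σ(yᵢ − βxᵢ)²/(2·4) − β²/(2·2) + const.
Setting the derivative to zero: Σxᵢ(yᵢ − βxᵢ)/4 − β/2 = 0, so β = Σxᵢyᵢ / (Σxᵢ² + σ²/τ²).
Σxᵢyᵢ = 4·12 + 4·9 + 1·5 + 2·5 + 3·6 = 117; Σxᵢ² = 46; σ²/τ² = 2.
β̂_MAP = 117 / (46 + 2) = 117/48 ≈ 2.438.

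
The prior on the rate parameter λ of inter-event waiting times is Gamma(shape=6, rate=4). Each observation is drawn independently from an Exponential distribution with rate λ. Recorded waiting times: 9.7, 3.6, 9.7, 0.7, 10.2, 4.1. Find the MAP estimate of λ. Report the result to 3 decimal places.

The Exponential(rate=λ) likelihood is ∝ λ^n e^(−λΣtᵢ). Here n = 6 and Σtᵢ = 9.7 + 3.6 + 9.7 + 0.7 + 10.2 + 4.1 = 38.
Posterior ∝ λ^5e^(−4λ) · λ^6e^(−38λ) = λ^11e^(−42λ), i.e. Gamma(12, 42).
Mode = (a−1)/b = 11/42 ≈ 0.262.

λ̂_MAP = 0.262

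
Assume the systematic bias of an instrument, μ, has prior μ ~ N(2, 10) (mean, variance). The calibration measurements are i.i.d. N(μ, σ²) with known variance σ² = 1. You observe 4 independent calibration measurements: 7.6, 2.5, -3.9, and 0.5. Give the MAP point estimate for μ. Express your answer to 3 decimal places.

μ̂_MAP = 1.683

n = 4; x̄ = (7.6 + 2.5 + (-3.9) + 0.5)/4 = 6.7/4 = 1.675.
For a Normal prior and Normal likelihood with known variance, the posterior is Normal; its mode equals its mean, the precision-weighted average.
Prior precision 1/σ₀² = 1/10 = 0.1; data precision n/σ² = 4/1 = 4.
μ̂ = (0.1·2 + 4·1.675) / (0.1 + 4) = 6.9/4.1 = 69/41 ≈ 1.683.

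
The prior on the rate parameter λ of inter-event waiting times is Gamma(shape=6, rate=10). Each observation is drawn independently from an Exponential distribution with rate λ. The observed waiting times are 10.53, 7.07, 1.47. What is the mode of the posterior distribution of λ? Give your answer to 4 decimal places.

λ̂_MAP = 0.2752

The Exponential(rate=λ) likelihood is ∝ λ^n e^(−λΣtᵢ). Here n = 3 and Σtᵢ = 10.53 + 7.07 + 1.47 = 19.07.
Posterior ∝ λ^5e^(−10λ) · λ^3e^(−19.07λ) = λ^8e^(−29.07λ), i.e. Gamma(9, 29.07).
Mode = (a−1)/b = 8/29.07 ≈ 0.2752.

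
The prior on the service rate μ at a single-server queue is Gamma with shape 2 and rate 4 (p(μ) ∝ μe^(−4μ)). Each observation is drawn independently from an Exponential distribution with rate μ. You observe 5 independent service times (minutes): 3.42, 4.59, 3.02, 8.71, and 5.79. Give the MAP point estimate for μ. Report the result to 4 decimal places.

μ̂_MAP = 0.2032

The Exponential(rate=μ) likelihood is ∝ μ^n e^(−μΣtᵢ). Here n = 5 and Σtᵢ = 3.42 + 4.59 + 3.02 + 8.71 + 5.79 = 25.53.
Posterior ∝ μe^(−4μ) · μ^5e^(−25.53μ) = μ^6e^(−29.53μ), i.e. Gamma(7, 29.53).
Mode = (a−1)/b = 6/29.53 ≈ 0.2032.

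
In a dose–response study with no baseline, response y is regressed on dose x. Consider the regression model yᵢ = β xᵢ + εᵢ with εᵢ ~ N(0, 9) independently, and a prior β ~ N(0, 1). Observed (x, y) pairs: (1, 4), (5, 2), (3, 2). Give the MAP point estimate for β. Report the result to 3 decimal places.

β̂_MAP = 0.455

log p(β | y) = −Σ(yᵢ − βxᵢ)²/(2·9) − β²/(2·1) + const.
Setting the derivative to zero: Σxᵢ(yᵢ − βxᵢ)/9 − β/1 = 0, so β = Σxᵢyᵢ / (Σxᵢ² + σ²/τ²).
Σxᵢyᵢ = 1·4 + 5·2 + 3·2 = 20; Σxᵢ² = 35; σ²/τ² = 9.
β̂_MAP = 20 / (35 + 9) = 20/44 ≈ 0.455.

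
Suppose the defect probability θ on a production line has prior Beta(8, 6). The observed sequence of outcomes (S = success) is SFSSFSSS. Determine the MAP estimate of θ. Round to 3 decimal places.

θ̂_MAP = 0.650

Prior: Beta(8, 6).
Data: 6 successes in 8 trials (from the sequence). The binomial likelihood contributes θ^6(1−θ)^2, so the posterior is Beta(8+6, 6+2) = Beta(14, 8).
For Beta(a, b) with a, b > 1 the mode is (a−1)/(a+b−2) = 13/20 ≈ 0.650.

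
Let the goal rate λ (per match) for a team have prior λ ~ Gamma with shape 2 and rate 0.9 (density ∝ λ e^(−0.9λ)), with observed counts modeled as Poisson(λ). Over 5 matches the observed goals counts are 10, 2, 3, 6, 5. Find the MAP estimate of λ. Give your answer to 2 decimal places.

Σxᵢ = 10+2+3+6+5 = 26, with n = 5.
Posterior ∝ λe^(−0.9λ) · λ^26e^(−5λ) = λ^27e^(−5.9λ), i.e. Gamma(shape=28, rate=5.9).
The mode of a Gamma(a, b) with a ≥ 1 (shape–rate) is (a−1)/b = 27/5.9 ≈ 4.58.

λ̂_MAP = 4.58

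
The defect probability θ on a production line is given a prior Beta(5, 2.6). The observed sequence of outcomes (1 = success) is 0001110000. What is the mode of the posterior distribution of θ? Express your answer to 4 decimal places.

Prior: Beta(5, 2.6).
Data: 3 successes in 10 trials (from the sequence). The binomial likelihood contributes θ^3(1−θ)^7, so the posterior is Beta(5+3, 2.6+7) = Beta(8, 9.6).
For Beta(a, b) with a, b > 1 the mode is (a−1)/(a+b−2) = 7/15.6 ≈ 0.4487.

θ̂_MAP = 0.4487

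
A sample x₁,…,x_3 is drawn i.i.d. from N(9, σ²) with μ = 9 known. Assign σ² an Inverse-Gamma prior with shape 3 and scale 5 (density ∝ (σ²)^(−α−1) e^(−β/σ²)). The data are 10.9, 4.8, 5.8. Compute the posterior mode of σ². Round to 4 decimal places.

σ̂²_MAP = 3.7718

Sum of squared deviations about the known mean: SS = (10.9−9)² + (4.8−9)² + (5.8−9)² = 31.49.
The Normal likelihood contributes (σ²)^(−n/2) exp(−SS/(2σ²)), so the posterior is Inverse-Gamma(α + n/2, β + SS/2) = Inverse-Gamma(4.5, 20.745).
The mode of Inverse-Gamma(a, b) is b/(a+1) = 20.745/5.5 ≈ 3.7718.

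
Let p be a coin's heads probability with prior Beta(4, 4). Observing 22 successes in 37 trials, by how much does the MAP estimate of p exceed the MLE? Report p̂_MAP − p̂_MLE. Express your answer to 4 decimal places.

Posterior is Beta(26, 19); MAP = (26−1)/(45−2) = 25/43 ≈ 0.58140.
MLE ignores the prior: p̂_MLE = k/n = 22/37 ≈ 0.59459.
Difference = 25/43 − 22/37 = -21/1591 ≈ -0.0132.

MAP − MLE = -0.0132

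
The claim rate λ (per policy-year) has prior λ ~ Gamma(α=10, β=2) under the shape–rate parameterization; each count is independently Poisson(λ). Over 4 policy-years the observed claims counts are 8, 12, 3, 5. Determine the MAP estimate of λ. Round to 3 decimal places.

Σxᵢ = 8+12+3+5 = 28, with n = 4.
Posterior ∝ λ^9e^(−2λ) · λ^28e^(−4λ) = λ^37e^(−6λ), i.e. Gamma(shape=38, rate=6).
The mode of a Gamma(a, b) with a ≥ 1 (shape–rate) is (a−1)/b = 37/6 ≈ 6.167.

λ̂_MAP = 6.167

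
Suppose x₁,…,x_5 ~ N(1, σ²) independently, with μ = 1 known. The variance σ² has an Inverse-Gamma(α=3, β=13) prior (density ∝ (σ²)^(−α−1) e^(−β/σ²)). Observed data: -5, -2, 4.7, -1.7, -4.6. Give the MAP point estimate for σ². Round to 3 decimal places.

Sum of squared deviations about the known mean: SS = (-5−1)² + (-2−1)² + (4.7−1)² + (-1.7−1)² + (-4.6−1)² = 97.34.
The Normal likelihood contributes (σ²)^(−n/2) exp(−SS/(2σ²)), so the posterior is Inverse-Gamma(α + n/2, β + SS/2) = Inverse-Gamma(5.5, 61.67).
The mode of Inverse-Gamma(a, b) is b/(a+1) = 61.67/6.5 ≈ 9.488.

σ̂²_MAP = 9.488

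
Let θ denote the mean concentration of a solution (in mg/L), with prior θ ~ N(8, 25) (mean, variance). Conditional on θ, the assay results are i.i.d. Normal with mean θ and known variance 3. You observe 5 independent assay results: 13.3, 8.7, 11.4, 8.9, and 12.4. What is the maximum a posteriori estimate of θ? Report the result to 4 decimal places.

n = 5; x̄ = (13.3 + 8.7 + 11.4 + 8.9 + 12.4)/5 = 54.7/5 = 10.94.
For a Normal prior and Normal likelihood with known variance, the posterior is Normal; its mode equals its mean, the precision-weighted average.
Prior precision 1/σ₀² = 1/25 = 0.04; data precision n/σ² = 5/3.
θ̂ = (0.04·8 + (5/3)·10.94) / (0.04 + 5/3) = (2783/150)/(128/75) = 10.87109375 ≈ 10.8711.

θ̂_MAP = 10.8711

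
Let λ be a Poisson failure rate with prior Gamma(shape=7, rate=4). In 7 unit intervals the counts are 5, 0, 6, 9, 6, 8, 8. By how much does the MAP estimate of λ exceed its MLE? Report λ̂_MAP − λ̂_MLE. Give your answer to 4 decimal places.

MAP − MLE = -1.6364

Σxᵢ = 42. Posterior is Gamma(49, 11); MAP = (49−1)/11 = 48/11 ≈ 4.36364.
MLE = x̄ = 42/7 ≈ 6.00000.
Difference = 48/11 − 42/7 = -18/11 ≈ -1.6364.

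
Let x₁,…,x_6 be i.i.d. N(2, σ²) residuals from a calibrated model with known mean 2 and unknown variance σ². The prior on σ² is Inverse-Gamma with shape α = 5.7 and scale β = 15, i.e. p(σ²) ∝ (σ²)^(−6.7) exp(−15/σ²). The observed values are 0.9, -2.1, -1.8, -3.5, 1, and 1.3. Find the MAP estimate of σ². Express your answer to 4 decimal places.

σ̂²_MAP = 4.8557

Sum of squared deviations about the known mean: SS = (0.9−2)² + (-2.1−2)² + (-1.8−2)² + (-3.5−2)² + (1−2)² + (1.3−2)² = 64.2.
The Normal likelihood contributes (σ²)^(−n/2) exp(−SS/(2σ²)), so the posterior is Inverse-Gamma(α + n/2, β + SS/2) = Inverse-Gamma(8.7, 47.1).
The mode of Inverse-Gamma(a, b) is b/(a+1) = 47.1/9.7 ≈ 4.8557.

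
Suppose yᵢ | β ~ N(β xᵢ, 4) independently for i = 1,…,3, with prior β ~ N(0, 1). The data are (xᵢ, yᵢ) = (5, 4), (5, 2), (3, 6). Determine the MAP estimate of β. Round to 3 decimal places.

β̂_MAP = 0.762

log p(β | y) = −Σ(yᵢ − βxᵢ)²/(2·4) − β²/(2·1) + const.
Setting the derivative to zero: Σxᵢ(yᵢ − βxᵢ)/4 − β/1 = 0, so β = Σxᵢyᵢ / (Σxᵢ² + σ²/τ²).
Σxᵢyᵢ = 5·4 + 5·2 + 3·6 = 48; Σxᵢ² = 59; σ²/τ² = 4.
β̂_MAP = 48 / (59 + 4) = 48/63 ≈ 0.762.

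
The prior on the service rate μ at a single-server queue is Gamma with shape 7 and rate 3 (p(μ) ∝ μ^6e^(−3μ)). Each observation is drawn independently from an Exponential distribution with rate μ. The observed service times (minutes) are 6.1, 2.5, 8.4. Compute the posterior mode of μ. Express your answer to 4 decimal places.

μ̂_MAP = 0.4500

The Exponential(rate=μ) likelihood is ∝ μ^n e^(−μΣtᵢ). Here n = 3 and Σtᵢ = 6.1 + 2.5 + 8.4 = 17.
Posterior ∝ μ^6e^(−3μ) · μ^3e^(−17μ) = μ^9e^(−20μ), i.e. Gamma(10, 20).
Mode = (a−1)/b = 9/20 ≈ 0.4500.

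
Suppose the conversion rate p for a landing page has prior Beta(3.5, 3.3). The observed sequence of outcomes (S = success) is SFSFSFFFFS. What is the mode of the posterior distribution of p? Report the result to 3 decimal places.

p̂_MAP = 0.439

Prior: Beta(3.5, 3.3).
Data: 4 successes in 10 trials (from the sequence). The binomial likelihood contributes p^4(1−p)^6, so the posterior is Beta(3.5+4, 3.3+6) = Beta(7.5, 9.3).
For Beta(a, b) with a, b > 1 the mode is (a−1)/(a+b−2) = 6.5/14.8 ≈ 0.439.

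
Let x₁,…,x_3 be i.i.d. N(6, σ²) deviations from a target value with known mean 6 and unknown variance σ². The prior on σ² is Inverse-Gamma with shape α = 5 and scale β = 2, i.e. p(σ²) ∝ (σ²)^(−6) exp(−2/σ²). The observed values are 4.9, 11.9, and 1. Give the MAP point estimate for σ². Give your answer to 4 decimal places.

Sum of squared deviations about the known mean: SS = (4.9−6)² + (11.9−6)² + (1−6)² = 61.02.
The Normal likelihood contributes (σ²)^(−n/2) exp(−SS/(2σ²)), so the posterior is Inverse-Gamma(α + n/2, β + SS/2) = Inverse-Gamma(6.5, 32.51).
The mode of Inverse-Gamma(a, b) is b/(a+1) = 32.51/7.5 ≈ 4.3347.

σ̂²_MAP = 4.3347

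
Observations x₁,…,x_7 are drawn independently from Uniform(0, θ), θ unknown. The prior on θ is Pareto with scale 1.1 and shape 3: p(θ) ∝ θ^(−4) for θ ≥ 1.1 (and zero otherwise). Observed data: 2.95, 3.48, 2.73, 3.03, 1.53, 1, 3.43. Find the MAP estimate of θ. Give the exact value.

θ̂_MAP = 3.48

The Uniform(0, θ) likelihood is θ^(−n) for θ ≥ max(xᵢ), zero otherwise. Here max(xᵢ) = 3.48.
Posterior ∝ θ^(−4) · θ^(−7) = θ^(−11) on θ ≥ max(1.1, 3.48) = 3.48.
This density is strictly decreasing in θ, so the posterior mode lies at the lower boundary of the support.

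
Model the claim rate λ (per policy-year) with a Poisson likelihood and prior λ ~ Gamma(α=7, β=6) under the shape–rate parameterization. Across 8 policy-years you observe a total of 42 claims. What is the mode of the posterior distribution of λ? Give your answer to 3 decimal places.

λ̂_MAP = 3.429

Σxᵢ = 42, n = 8.
Posterior ∝ λ^6e^(−6λ) · λ^42e^(−8λ) = λ^48e^(−14λ), i.e. Gamma(shape=49, rate=14).
The mode of a Gamma(a, b) with a ≥ 1 (shape–rate) is (a−1)/b = 48/14 ≈ 3.429.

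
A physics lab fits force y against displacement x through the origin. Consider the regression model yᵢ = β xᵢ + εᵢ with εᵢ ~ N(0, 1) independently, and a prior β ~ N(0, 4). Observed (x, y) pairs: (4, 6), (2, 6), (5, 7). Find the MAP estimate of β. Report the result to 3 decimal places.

log p(β | y) = −Σ(yᵢ − βxᵢ)²/(2·1) − β²/(2·4) + const.
Setting the derivative to zero: Σxᵢ(yᵢ − βxᵢ)/1 − β/4 = 0, so β = Σxᵢyᵢ / (Σxᵢ² + σ²/τ²).
Σxᵢyᵢ = 4·6 + 2·6 + 5·7 = 71; Σxᵢ² = 45; σ²/τ² = 0.25.
β̂_MAP = 71 / (45 + 0.25) = 71/45.25 ≈ 1.569.

β̂_MAP = 1.569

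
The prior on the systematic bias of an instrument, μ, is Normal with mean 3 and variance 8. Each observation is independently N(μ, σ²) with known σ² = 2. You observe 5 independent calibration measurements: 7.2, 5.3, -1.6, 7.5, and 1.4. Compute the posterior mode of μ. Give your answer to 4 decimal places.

μ̂_MAP = 3.9143

n = 5; x̄ = (7.2 + 5.3 + (-1.6) + 7.5 + 1.4)/5 = 19.8/5 = 3.96.
For a Normal prior and Normal likelihood with known variance, the posterior is Normal; its mode equals its mean, the precision-weighted average.
Prior precision 1/σ₀² = 1/8 = 0.125; data precision n/σ² = 5/2 = 2.5.
μ̂ = (0.125·3 + 2.5·3.96) / (0.125 + 2.5) = 10.275/2.625 = 137/35 ≈ 3.9143.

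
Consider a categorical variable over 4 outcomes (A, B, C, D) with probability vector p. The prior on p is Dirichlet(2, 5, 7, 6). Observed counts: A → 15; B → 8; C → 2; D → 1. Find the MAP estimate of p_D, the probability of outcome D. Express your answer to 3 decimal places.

The posterior is Dirichlet(αᵢ + nᵢ) = Dirichlet(17, 13, 9, 7).
For a Dirichlet(a₁,…,a_K) with all aᵢ > 1, the mode has j-th component (aⱼ − 1)/(Σaᵢ − K).
Here Σaᵢ = 46 and K = 4, so p_D = (7 − 1)/(46 − 4) = 6/42 ≈ 0.143.

MAP estimate of p_D = 0.143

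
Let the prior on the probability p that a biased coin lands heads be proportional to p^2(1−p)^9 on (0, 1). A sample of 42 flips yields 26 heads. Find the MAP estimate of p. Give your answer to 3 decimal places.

The prior density ∝ p^2(1−p)^9 is the kernel of Beta(3, 10).
Data: 26 successes in 42 trials. The binomial likelihood contributes p^26(1−p)^16, so the posterior is Beta(3+26, 10+16) = Beta(29, 26).
For Beta(a, b) with a, b > 1 the mode is (a−1)/(a+b−2) = 28/53 ≈ 0.528.

p̂_MAP = 0.528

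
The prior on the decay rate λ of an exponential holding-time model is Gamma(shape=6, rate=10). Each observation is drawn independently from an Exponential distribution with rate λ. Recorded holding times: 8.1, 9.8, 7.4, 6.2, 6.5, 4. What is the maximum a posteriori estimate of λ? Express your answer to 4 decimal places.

λ̂_MAP = 0.2115

The Exponential(rate=λ) likelihood is ∝ λ^n e^(−λΣtᵢ). Here n = 6 and Σtᵢ = 8.1 + 9.8 + 7.4 + 6.2 + 6.5 + 4 = 42.
Posterior ∝ λ^5e^(−10λ) · λ^6e^(−42λ) = λ^11e^(−52λ), i.e. Gamma(12, 52).
Mode = (a−1)/b = 11/52 ≈ 0.2115.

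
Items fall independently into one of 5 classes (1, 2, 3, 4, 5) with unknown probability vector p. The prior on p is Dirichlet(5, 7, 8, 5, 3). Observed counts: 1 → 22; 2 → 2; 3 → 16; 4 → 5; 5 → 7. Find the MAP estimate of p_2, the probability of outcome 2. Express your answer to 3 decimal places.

The posterior is Dirichlet(αᵢ + nᵢ) = Dirichlet(27, 9, 24, 10, 10).
For a Dirichlet(a₁,…,a_K) with all aᵢ > 1, the mode has j-th component (aⱼ − 1)/(Σaᵢ − K).
Here Σaᵢ = 80 and K = 5, so p_2 = (9 − 1)/(80 − 5) = 8/75 ≈ 0.107.

MAP estimate: 0.107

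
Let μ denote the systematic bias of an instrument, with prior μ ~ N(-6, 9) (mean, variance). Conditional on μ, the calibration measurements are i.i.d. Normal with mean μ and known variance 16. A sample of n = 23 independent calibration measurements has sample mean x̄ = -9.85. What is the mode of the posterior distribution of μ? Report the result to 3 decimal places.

μ̂_MAP = -9.574

n = 23, x̄ = -9.85.
For a Normal prior and Normal likelihood with known variance, the posterior is Normal; its mode equals its mean, the precision-weighted average.
Prior precision 1/σ₀² = 1/9; data precision n/σ² = 23/16 = 1.4375.
μ̂ = ((1/9)·(-6) + 1.4375·(-9.85)) / (1/9 + 1.4375) = (-14233/960)/(223/144) = -42699/4460 ≈ -9.574.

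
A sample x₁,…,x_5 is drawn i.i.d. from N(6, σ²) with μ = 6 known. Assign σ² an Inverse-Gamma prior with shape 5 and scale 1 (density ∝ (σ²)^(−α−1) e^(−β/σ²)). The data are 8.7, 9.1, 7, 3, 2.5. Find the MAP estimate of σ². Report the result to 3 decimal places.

σ̂²_MAP = 2.421

Sum of squared deviations about the known mean: SS = (8.7−6)² + (9.1−6)² + (7−6)² + (3−6)² + (2.5−6)² = 39.15.
The Normal likelihood contributes (σ²)^(−n/2) exp(−SS/(2σ²)), so the posterior is Inverse-Gamma(α + n/2, β + SS/2) = Inverse-Gamma(7.5, 20.575).
The mode of Inverse-Gamma(a, b) is b/(a+1) = 20.575/8.5 ≈ 2.421.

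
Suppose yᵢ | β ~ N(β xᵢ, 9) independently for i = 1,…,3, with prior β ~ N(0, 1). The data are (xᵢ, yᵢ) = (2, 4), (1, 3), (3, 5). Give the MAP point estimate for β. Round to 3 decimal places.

β̂_MAP = 1.130

log p(β | y) = −Σ(yᵢ − βxᵢ)²/(2·9) − β²/(2·1) + const.
Setting the derivative to zero: Σxᵢ(yᵢ − βxᵢ)/9 − β/1 = 0, so β = Σxᵢyᵢ / (Σxᵢ² + σ²/τ²).
Σxᵢyᵢ = 2·4 + 1·3 + 3·5 = 26; Σxᵢ² = 14; σ²/τ² = 9.
β̂_MAP = 26 / (14 + 9) = 26/23 ≈ 1.130.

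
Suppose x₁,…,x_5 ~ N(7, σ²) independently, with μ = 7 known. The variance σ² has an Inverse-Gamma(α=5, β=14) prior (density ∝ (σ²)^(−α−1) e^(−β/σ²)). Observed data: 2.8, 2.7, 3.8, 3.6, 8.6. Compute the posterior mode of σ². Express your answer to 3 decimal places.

Sum of squared deviations about the known mean: SS = (2.8−7)² + (2.7−7)² + (3.8−7)² + (3.6−7)² + (8.6−7)² = 60.49.
The Normal likelihood contributes (σ²)^(−n/2) exp(−SS/(2σ²)), so the posterior is Inverse-Gamma(α + n/2, β + SS/2) = Inverse-Gamma(7.5, 44.245).
The mode of Inverse-Gamma(a, b) is b/(a+1) = 44.245/8.5 ≈ 5.205.

σ̂²_MAP = 5.205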